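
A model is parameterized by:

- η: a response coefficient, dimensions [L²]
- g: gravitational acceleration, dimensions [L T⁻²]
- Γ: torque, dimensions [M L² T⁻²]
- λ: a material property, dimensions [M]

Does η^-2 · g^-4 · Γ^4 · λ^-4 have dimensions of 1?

Sum the exponent of each base dimension across the product:
  M: −2·[η]_M − 4·[g]_M + 4·[Γ]_M − 4·[λ]_M = −2·(0) − 4·(0) + 4·(1) − 4·(1) = 0
  L: −2·[η]_L − 4·[g]_L + 4·[Γ]_L − 4·[λ]_L = −2·(2) − 4·(1) + 4·(2) − 4·(0) = 0
  T: −2·[η]_T − 4·[g]_T + 4·[Γ]_T − 4·[λ]_T = −2·(0) − 4·(-2) + 4·(-2) − 4·(0) = 0
All base exponents vanish — dimensionless.

yes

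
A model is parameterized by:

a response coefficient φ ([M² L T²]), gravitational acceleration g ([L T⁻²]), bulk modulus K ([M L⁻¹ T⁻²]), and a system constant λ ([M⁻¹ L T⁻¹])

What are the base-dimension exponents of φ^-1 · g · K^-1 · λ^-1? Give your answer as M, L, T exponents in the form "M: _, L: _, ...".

M: -2, L: 0, T: -1

Collect each base-dimension exponent across the product:
  M: −(2) + (0) − (1) − (-1) = -2
  L: −(1) + (1) − (-1) − (1) = 0
  T: −(2) + (-2) − (-2) − (-1) = -1
So the dimensions are [M⁻² T⁻¹].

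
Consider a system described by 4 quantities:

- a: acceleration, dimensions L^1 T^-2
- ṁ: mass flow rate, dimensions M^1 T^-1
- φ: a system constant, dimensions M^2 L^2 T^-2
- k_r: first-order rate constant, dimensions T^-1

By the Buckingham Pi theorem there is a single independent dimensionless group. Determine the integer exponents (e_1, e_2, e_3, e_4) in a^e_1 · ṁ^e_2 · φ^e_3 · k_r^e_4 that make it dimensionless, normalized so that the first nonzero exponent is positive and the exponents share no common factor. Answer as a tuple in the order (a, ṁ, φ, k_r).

(2, 2, -1, -4)

M: e_1·(0) + e_2·(1) + e_3·(2) + e_4·(0) = 0
L: e_1·(1) + e_2·(0) + e_3·(2) + e_4·(0) = 0
T: e_1·(-2) + e_2·(-1) + e_3·(-2) + e_4·(-1) = 0
Solving this homogeneous linear system for the smallest-integer solution (first nonzero entry positive) gives (2, 2, -1, -4).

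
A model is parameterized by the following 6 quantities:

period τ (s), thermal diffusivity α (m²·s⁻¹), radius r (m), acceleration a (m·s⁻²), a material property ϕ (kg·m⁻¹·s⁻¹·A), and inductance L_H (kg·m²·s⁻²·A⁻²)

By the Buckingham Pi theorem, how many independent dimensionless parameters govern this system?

There are 6 variables and 4 base dimensions (M, L, T, I).
The dimension matrix has rank 4.
Independent dimensionless groups: 6 − 4 = 2.

2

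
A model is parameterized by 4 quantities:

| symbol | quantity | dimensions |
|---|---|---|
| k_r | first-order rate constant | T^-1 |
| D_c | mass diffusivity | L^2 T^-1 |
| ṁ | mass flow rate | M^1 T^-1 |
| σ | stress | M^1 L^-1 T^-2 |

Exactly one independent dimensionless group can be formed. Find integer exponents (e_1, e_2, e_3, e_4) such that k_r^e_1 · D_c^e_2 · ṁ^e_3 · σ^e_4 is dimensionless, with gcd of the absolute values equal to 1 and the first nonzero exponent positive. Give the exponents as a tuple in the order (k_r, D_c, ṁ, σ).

(3, -1, 2, -2)

M: e_1·(0) + e_2·(0) + e_3·(1) + e_4·(1) = 0
L: e_1·(0) + e_2·(2) + e_3·(0) + e_4·(-1) = 0
T: e_1·(-1) + e_2·(-1) + e_3·(-1) + e_4·(-2) = 0
Solving this homogeneous linear system for the smallest-integer solution (first nonzero entry positive) gives (3, -1, 2, -2).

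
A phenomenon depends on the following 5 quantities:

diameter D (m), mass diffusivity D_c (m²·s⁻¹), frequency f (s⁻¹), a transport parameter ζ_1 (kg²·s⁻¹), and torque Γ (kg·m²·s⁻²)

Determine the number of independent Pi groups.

2

There are 5 variables and 3 base dimensions (M, L, T).
The dimension matrix has rank 3.
Independent dimensionless groups: 5 − 3 = 2.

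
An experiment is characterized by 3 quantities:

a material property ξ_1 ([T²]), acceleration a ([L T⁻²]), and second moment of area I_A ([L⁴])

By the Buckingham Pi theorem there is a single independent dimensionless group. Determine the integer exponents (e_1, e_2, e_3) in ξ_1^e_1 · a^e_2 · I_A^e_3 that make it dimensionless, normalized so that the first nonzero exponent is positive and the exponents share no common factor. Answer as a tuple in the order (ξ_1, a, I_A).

(4, 4, -1)

L: e_1·(0) + e_2·(1) + e_3·(4) = 0
T: e_1·(2) + e_2·(-2) + e_3·(0) = 0
Solving this homogeneous linear system for the smallest-integer solution (first nonzero entry positive) gives (4, 4, -1).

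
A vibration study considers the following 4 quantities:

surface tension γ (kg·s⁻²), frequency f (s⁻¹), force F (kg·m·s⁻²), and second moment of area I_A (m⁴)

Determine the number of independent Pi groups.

1

There are 4 variables and 3 base dimensions (M, L, T).
The dimension matrix has rank 3.
Independent dimensionless groups: 4 − 3 = 1.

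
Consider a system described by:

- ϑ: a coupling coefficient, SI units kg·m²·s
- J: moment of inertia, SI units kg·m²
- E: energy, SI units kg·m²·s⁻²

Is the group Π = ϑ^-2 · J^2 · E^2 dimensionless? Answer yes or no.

Sum the exponent of each base dimension across the product:
  M: −2·[ϑ]_M + 2·[J]_M + 2·[E]_M = −2·(1) + 2·(1) + 2·(1) = 2
  L: −2·[ϑ]_L + 2·[J]_L + 2·[E]_L = −2·(2) + 2·(2) + 2·(2) = 4
  T: −2·[ϑ]_T + 2·[J]_T + 2·[E]_T = −2·(1) + 2·(0) + 2·(-2) = -6
Net dimensions [M² L⁴ T⁻⁶] ≠ [1] — not dimensionless.

no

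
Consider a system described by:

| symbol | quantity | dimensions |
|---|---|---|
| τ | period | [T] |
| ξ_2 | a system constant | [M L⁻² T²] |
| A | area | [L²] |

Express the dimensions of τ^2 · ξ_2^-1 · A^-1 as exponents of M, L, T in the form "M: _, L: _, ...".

Collect each base-dimension exponent across the product:
  M: 2·(0) − (1) − (0) = -1
  L: 2·(0) − (-2) − (2) = 0
  T: 2·(1) − (2) − (0) = 0
So the dimensions are [M⁻¹].

M: -1, L: 0, T: 0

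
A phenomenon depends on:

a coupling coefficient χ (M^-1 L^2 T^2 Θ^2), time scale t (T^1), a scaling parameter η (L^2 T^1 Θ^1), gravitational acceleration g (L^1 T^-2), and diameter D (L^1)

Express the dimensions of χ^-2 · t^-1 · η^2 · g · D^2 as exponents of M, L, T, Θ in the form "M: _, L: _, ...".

Collect each base-dimension exponent across the product:
  M: −2·(-1) − (0) + 2·(0) + (0) + 2·(0) = 2
  L: −2·(2) − (0) + 2·(2) + (1) + 2·(1) = 3
  T: −2·(2) − (1) + 2·(1) + (-2) + 2·(0) = -5
  Θ: −2·(2) − (0) + 2·(1) + (0) + 2·(0) = -2
So the dimensions are [M² L³ T⁻⁵ Θ⁻²].

M: 2, L: 3, T: -5, Θ: -2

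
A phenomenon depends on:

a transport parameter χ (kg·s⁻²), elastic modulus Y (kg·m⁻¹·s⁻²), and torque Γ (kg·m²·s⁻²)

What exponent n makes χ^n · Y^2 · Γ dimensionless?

-3

Balance the M exponent: (1)·n from χ, plus 2·(1) + (1) = 3 from the rest, must sum to zero.
n + 3 = 0, so n = -3.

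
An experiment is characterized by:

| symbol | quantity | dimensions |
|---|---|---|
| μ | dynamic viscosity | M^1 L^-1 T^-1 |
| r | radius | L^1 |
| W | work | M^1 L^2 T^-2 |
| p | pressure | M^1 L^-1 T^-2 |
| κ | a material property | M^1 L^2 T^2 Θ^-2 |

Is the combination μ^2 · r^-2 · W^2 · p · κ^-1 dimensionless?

Sum the exponent of each base dimension across the product:
  M: 2·[μ]_M − 2·[r]_M + 2·[W]_M + [p]_M − [κ]_M = 2·(1) − 2·(0) + 2·(1) + (1) − (1) = 4
  L: 2·[μ]_L − 2·[r]_L + 2·[W]_L + [p]_L − [κ]_L = 2·(-1) − 2·(1) + 2·(2) + (-1) − (2) = -3
  T: 2·[μ]_T − 2·[r]_T + 2·[W]_T + [p]_T − [κ]_T = 2·(-1) − 2·(0) + 2·(-2) + (-2) − (2) = -10
  Θ: 2·[μ]_Θ − 2·[r]_Θ + 2·[W]_Θ + [p]_Θ − [κ]_Θ = 2·(0) − 2·(0) + 2·(0) + (0) − (-2) = 2
Net dimensions [M⁴ L⁻³ T⁻¹⁰ Θ²] ≠ [1] — not dimensionless.

no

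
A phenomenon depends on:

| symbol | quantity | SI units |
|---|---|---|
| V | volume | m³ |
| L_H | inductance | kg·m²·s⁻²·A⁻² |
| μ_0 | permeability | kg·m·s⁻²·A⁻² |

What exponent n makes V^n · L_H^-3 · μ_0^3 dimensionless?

Balance the L exponent: (3)·n from V, plus −3·(2) + 3·(1) = -3 from the rest, must sum to zero.
3n − 3 = 0, so n = 1.

1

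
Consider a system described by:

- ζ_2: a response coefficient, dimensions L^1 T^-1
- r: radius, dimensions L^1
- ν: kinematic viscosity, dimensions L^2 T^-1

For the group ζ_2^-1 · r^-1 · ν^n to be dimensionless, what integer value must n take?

Balance the L exponent: (2)·n from ν, plus −(1) − (1) = -2 from the rest, must sum to zero.
2n − 2 = 0, so n = 1.

1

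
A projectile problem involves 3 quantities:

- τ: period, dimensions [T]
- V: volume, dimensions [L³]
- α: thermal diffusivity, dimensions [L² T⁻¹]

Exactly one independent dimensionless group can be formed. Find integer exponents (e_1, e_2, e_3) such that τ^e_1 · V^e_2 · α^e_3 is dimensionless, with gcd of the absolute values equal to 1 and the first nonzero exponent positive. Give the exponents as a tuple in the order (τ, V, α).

(3, -2, 3)

L: e_1·(0) + e_2·(3) + e_3·(2) = 0
T: e_1·(1) + e_2·(0) + e_3·(-1) = 0
Solving this homogeneous linear system for the smallest-integer solution (first nonzero entry positive) gives (3, -2, 3).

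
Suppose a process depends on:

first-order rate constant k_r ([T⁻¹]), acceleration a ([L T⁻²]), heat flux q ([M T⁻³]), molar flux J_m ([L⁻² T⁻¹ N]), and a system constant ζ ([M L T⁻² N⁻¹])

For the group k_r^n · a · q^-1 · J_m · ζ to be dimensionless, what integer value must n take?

-2

Balance the T exponent: (-1)·n from k_r, plus (-2) − (-3) + (-1) + (-2) = -2 from the rest, must sum to zero.
−n − 2 = 0, so n = -2.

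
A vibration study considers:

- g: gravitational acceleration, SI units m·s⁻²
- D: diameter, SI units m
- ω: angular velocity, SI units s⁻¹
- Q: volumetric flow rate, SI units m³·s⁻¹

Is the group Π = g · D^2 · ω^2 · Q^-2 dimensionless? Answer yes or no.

no

Sum the exponent of each base dimension across the product:
  L: [g]_L + 2·[D]_L + 2·[ω]_L − 2·[Q]_L = (1) + 2·(1) + 2·(0) − 2·(3) = -3
  T: [g]_T + 2·[D]_T + 2·[ω]_T − 2·[Q]_T = (-2) + 2·(0) + 2·(-1) − 2·(-1) = -2
Net dimensions [L⁻³ T⁻²] ≠ [1] — not dimensionless.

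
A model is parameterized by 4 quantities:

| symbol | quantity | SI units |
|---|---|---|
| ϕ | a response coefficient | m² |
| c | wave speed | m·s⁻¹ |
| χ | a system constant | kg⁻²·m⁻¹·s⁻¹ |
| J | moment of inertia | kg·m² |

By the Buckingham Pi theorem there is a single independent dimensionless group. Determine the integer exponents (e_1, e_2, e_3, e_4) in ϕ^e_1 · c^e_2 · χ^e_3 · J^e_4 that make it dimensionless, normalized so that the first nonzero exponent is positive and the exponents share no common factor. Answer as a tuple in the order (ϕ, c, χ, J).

M: e_1·(0) + e_2·(0) + e_3·(-2) + e_4·(1) = 0
L: e_1·(2) + e_2·(1) + e_3·(-1) + e_4·(2) = 0
T: e_1·(0) + e_2·(-1) + e_3·(-1) + e_4·(0) = 0
Solving this homogeneous linear system for the smallest-integer solution (first nonzero entry positive) gives (1, 1, -1, -2).

(1, 1, -1, -2)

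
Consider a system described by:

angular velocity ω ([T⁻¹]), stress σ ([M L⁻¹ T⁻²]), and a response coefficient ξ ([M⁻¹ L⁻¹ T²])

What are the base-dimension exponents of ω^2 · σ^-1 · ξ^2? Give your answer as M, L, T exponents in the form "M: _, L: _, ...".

M: -3, L: -1, T: 4

Collect each base-dimension exponent across the product:
  M: 2·(0) − (1) + 2·(-1) = -3
  L: 2·(0) − (-1) + 2·(-1) = -1
  T: 2·(-1) − (-2) + 2·(2) = 4
So the dimensions are [M⁻³ L⁻¹ T⁴].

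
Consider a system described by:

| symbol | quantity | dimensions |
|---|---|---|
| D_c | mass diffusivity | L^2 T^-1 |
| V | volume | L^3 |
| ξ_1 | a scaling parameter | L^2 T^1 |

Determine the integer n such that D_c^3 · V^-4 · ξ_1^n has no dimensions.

3

Balance the L exponent: (2)·n from ξ_1, plus 3·(2) − 4·(3) = -6 from the rest, must sum to zero.
2n − 6 = 0, so n = 3.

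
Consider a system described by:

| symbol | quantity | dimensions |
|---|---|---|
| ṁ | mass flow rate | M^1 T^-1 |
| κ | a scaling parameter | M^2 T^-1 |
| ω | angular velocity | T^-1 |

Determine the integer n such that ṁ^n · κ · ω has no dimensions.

Balance the M exponent: (1)·n from ṁ, plus (2) + (0) = 2 from the rest, must sum to zero.
n + 2 = 0, so n = -2.

-2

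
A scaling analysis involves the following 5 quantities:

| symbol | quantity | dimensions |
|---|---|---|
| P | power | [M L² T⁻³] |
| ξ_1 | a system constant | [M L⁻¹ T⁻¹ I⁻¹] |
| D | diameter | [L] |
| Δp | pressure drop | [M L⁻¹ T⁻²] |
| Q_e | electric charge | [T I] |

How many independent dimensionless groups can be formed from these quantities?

There are 5 variables and 4 base dimensions (M, L, T, I).
The dimension matrix has rank 4.
Independent dimensionless groups: 5 − 4 = 1.

1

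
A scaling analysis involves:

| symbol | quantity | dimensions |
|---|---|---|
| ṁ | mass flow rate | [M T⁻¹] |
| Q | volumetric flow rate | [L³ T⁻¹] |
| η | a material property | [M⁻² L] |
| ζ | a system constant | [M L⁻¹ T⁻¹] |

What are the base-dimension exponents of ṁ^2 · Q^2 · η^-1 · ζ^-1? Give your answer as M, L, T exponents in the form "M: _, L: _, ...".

M: 3, L: 6, T: -3

Collect each base-dimension exponent across the product:
  M: 2·(1) + 2·(0) − (-2) − (1) = 3
  L: 2·(0) + 2·(3) − (1) − (-1) = 6
  T: 2·(-1) + 2·(-1) − (0) − (-1) = -3
So the dimensions are [M³ L⁶ T⁻³].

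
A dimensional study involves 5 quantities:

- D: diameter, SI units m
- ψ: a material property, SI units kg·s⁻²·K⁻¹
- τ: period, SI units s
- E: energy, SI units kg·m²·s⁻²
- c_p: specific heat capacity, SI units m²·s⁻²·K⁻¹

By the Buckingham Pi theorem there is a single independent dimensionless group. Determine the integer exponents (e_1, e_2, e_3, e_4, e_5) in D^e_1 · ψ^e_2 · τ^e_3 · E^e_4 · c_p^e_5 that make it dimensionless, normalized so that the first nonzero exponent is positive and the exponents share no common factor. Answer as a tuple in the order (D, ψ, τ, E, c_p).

(4, 1, -2, -1, -1)

M: e_1·(0) + e_2·(1) + e_3·(0) + e_4·(1) + e_5·(0) = 0
L: e_1·(1) + e_2·(0) + e_3·(0) + e_4·(2) + e_5·(2) = 0
T: e_1·(0) + e_2·(-2) + e_3·(1) + e_4·(-2) + e_5·(-2) = 0
Θ: e_1·(0) + e_2·(-1) + e_3·(0) + e_4·(0) + e_5·(-1) = 0
Solving this homogeneous linear system for the smallest-integer solution (first nonzero entry positive) gives (4, 1, -2, -1, -1).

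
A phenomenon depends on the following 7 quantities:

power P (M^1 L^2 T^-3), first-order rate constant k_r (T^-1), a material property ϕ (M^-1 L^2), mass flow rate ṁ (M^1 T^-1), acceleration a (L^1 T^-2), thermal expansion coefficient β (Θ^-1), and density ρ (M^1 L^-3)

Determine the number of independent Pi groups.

There are 7 variables and 4 base dimensions (M, L, T, Θ).
The dimension matrix has rank 4.
Independent dimensionless groups: 7 − 4 = 3.

3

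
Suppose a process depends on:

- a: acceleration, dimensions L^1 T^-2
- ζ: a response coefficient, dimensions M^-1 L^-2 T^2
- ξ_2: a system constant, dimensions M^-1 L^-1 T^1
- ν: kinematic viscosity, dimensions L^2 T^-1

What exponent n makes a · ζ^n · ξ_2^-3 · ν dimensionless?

Balance the M exponent: (-1)·n from ζ, plus (0) − 3·(-1) + (0) = 3 from the rest, must sum to zero.
−n + 3 = 0, so n = 3.

3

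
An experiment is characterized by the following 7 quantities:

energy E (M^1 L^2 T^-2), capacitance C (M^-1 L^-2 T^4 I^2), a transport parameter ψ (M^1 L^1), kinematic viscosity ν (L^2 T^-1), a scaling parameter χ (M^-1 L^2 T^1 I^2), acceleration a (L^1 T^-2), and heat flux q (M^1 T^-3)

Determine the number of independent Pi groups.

3

There are 7 variables and 4 base dimensions (M, L, T, I).
The dimension matrix has rank 4.
Independent dimensionless groups: 7 − 4 = 3.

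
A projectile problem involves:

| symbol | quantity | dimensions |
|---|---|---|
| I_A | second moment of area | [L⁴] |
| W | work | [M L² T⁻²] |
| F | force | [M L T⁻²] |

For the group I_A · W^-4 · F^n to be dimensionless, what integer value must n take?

4

Balance the M exponent: (1)·n from F, plus (0) − 4·(1) = -4 from the rest, must sum to zero.
n − 4 = 0, so n = 4.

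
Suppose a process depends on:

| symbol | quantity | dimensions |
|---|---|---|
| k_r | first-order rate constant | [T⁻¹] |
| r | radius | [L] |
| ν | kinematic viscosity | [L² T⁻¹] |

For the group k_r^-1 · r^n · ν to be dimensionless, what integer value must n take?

Balance the L exponent: (1)·n from r, plus −(0) + (2) = 2 from the rest, must sum to zero.
n + 2 = 0, so n = -2.

-2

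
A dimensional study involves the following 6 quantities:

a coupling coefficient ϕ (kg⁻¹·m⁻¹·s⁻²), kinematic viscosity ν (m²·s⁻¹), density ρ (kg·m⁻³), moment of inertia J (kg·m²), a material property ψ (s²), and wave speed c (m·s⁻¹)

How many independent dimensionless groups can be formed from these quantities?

3

There are 6 variables and 3 base dimensions (M, L, T).
The dimension matrix has rank 3.
Independent dimensionless groups: 6 − 3 = 3.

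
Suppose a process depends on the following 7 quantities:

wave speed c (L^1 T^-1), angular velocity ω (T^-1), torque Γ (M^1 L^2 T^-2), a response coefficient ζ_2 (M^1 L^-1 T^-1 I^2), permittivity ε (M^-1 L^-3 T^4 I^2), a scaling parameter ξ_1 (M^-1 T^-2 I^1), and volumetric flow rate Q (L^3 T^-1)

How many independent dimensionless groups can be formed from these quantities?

There are 7 variables and 4 base dimensions (M, L, T, I).
The dimension matrix has rank 4.
Independent dimensionless groups: 7 − 4 = 3.

3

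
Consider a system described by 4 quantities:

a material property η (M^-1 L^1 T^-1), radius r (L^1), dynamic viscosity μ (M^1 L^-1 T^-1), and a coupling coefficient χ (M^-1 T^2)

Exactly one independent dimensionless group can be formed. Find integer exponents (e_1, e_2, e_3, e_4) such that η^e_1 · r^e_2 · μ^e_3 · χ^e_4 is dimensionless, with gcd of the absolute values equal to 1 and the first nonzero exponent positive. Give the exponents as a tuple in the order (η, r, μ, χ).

M: e_1·(-1) + e_2·(0) + e_3·(1) + e_4·(-1) = 0
L: e_1·(1) + e_2·(1) + e_3·(-1) + e_4·(0) = 0
T: e_1·(-1) + e_2·(0) + e_3·(-1) + e_4·(2) = 0
Solving this homogeneous linear system for the smallest-integer solution (first nonzero entry positive) gives (1, 2, 3, 2).

(1, 2, 3, 2)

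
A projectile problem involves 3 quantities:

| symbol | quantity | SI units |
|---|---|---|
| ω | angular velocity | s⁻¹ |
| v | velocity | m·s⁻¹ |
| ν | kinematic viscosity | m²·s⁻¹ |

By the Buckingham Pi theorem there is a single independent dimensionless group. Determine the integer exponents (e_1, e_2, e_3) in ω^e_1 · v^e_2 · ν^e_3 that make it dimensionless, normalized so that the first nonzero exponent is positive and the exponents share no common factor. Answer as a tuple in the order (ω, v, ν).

L: e_1·(0) + e_2·(1) + e_3·(2) = 0
T: e_1·(-1) + e_2·(-1) + e_3·(-1) = 0
Solving this homogeneous linear system for the smallest-integer solution (first nonzero entry positive) gives (1, -2, 1).

(1, -2, 1)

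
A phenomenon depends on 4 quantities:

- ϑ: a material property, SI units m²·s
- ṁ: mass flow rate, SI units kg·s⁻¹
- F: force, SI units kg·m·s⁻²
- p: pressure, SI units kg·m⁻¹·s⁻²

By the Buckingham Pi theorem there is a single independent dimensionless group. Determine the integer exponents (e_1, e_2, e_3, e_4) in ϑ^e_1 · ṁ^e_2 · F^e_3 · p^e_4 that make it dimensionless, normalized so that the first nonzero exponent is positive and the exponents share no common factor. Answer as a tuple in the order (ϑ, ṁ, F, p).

(2, -2, -1, 3)

M: e_1·(0) + e_2·(1) + e_3·(1) + e_4·(1) = 0
L: e_1·(2) + e_2·(0) + e_3·(1) + e_4·(-1) = 0
T: e_1·(1) + e_2·(-1) + e_3·(-2) + e_4·(-2) = 0
Solving this homogeneous linear system for the smallest-integer solution (first nonzero entry positive) gives (2, -2, -1, 3).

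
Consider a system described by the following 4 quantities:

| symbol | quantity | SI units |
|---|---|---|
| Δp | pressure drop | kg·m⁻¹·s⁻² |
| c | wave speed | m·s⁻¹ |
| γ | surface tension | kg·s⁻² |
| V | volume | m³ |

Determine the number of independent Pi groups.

1

There are 4 variables and 3 base dimensions (M, L, T).
The dimension matrix has rank 3.
Independent dimensionless groups: 4 − 3 = 1.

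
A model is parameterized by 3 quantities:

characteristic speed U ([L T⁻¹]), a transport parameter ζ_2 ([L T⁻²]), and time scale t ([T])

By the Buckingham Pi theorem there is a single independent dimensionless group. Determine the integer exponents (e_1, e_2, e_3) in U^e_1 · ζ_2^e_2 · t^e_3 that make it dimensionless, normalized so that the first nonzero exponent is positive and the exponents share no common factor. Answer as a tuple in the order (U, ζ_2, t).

(1, -1, -1)

L: e_1·(1) + e_2·(1) + e_3·(0) = 0
T: e_1·(-1) + e_2·(-2) + e_3·(1) = 0
Solving this homogeneous linear system for the smallest-integer solution (first nonzero entry positive) gives (1, -1, -1).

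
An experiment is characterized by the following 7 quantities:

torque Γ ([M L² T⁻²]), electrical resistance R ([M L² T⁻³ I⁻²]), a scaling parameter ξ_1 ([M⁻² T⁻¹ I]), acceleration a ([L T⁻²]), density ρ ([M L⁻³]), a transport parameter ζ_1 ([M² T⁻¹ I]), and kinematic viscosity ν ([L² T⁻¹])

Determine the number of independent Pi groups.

There are 7 variables and 4 base dimensions (M, L, T, I).
The dimension matrix has rank 4.
Independent dimensionless groups: 7 − 4 = 3.

3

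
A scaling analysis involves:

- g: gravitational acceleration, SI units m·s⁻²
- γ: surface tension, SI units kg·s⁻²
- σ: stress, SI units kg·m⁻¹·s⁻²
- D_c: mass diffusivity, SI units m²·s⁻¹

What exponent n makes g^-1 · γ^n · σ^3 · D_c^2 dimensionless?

Balance the M exponent: (1)·n from γ, plus −(0) + 3·(1) + 2·(0) = 3 from the rest, must sum to zero.
n + 3 = 0, so n = -3.

-3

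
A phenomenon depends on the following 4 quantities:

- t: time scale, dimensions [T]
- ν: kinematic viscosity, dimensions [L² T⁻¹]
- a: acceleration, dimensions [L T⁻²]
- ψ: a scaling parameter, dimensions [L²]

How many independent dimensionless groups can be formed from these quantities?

2

There are 4 variables and 2 base dimensions (L, T).
The dimension matrix has rank 2.
Independent dimensionless groups: 4 − 2 = 2.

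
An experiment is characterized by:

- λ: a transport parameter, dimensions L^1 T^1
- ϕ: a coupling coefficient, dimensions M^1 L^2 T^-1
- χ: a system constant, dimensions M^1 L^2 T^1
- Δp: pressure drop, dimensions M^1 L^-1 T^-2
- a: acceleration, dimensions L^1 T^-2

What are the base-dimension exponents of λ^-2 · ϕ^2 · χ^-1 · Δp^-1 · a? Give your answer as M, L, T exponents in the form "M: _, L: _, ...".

Collect each base-dimension exponent across the product:
  M: −2·(0) + 2·(1) − (1) − (1) + (0) = 0
  L: −2·(1) + 2·(2) − (2) − (-1) + (1) = 2
  T: −2·(1) + 2·(-1) − (1) − (-2) + (-2) = -5
So the dimensions are [L² T⁻⁵].

M: 0, L: 2, T: -5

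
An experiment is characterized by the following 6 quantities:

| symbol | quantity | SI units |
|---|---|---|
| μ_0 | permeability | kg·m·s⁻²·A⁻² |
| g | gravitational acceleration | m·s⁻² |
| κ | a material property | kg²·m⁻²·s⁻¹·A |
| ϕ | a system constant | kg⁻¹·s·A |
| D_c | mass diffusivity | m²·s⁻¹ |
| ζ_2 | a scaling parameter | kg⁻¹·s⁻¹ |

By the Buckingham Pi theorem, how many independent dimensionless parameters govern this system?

2

There are 6 variables and 4 base dimensions (M, L, T, I).
The dimension matrix has rank 4.
Independent dimensionless groups: 6 − 4 = 2.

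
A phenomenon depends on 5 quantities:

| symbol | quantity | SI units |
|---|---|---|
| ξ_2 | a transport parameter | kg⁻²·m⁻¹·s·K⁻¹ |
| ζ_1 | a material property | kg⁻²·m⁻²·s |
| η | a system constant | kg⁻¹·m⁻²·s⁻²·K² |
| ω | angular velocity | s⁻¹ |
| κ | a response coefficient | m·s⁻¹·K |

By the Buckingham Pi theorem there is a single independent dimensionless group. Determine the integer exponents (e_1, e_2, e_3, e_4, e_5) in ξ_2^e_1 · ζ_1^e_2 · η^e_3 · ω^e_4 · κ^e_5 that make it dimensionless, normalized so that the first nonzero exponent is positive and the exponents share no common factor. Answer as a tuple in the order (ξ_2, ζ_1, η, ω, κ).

M: e_1·(-2) + e_2·(-2) + e_3·(-1) + e_4·(0) + e_5·(0) = 0
L: e_1·(-1) + e_2·(-2) + e_3·(-2) + e_4·(0) + e_5·(1) = 0
T: e_1·(1) + e_2·(1) + e_3·(-2) + e_4·(-1) + e_5·(-1) = 0
Θ: e_1·(-1) + e_2·(0) + e_3·(2) + e_4·(0) + e_5·(1) = 0
Solving this homogeneous linear system for the smallest-integer solution (first nonzero entry positive) gives (3, -4, 2, -4, -1).

(3, -4, 2, -4, -1)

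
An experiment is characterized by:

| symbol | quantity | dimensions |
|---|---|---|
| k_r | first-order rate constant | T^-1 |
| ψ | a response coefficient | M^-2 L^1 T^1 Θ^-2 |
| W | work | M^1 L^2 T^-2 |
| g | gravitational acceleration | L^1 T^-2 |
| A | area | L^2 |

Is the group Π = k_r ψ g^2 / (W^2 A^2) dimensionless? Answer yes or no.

Sum the exponent of each base dimension across the product:
  M: [k_r]_M + [ψ]_M − 2·[W]_M + 2·[g]_M − 2·[A]_M = (0) + (-2) − 2·(1) + 2·(0) − 2·(0) = -4
  L: [k_r]_L + [ψ]_L − 2·[W]_L + 2·[g]_L − 2·[A]_L = (0) + (1) − 2·(2) + 2·(1) − 2·(2) = -5
  T: [k_r]_T + [ψ]_T − 2·[W]_T + 2·[g]_T − 2·[A]_T = (-1) + (1) − 2·(-2) + 2·(-2) − 2·(0) = 0
  Θ: [k_r]_Θ + [ψ]_Θ − 2·[W]_Θ + 2·[g]_Θ − 2·[A]_Θ = (0) + (-2) − 2·(0) + 2·(0) − 2·(0) = -2
Net dimensions [M⁻⁴ L⁻⁵ Θ⁻²] ≠ [1] — not dimensionless.

no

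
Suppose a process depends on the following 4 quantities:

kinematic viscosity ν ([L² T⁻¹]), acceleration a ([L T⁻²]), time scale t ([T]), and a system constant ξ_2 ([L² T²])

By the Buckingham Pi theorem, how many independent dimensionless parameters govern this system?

There are 4 variables and 2 base dimensions (L, T).
The dimension matrix has rank 2.
Independent dimensionless groups: 4 − 2 = 2.

2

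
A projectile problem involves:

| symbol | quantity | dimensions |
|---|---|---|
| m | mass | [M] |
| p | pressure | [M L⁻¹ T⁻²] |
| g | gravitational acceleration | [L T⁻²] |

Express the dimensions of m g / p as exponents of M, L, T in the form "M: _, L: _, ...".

M: 0, L: 2, T: 0

Collect each base-dimension exponent across the product:
  M: (1) − (1) + (0) = 0
  L: (0) − (-1) + (1) = 2
  T: (0) − (-2) + (-2) = 0
So the dimensions are [L²].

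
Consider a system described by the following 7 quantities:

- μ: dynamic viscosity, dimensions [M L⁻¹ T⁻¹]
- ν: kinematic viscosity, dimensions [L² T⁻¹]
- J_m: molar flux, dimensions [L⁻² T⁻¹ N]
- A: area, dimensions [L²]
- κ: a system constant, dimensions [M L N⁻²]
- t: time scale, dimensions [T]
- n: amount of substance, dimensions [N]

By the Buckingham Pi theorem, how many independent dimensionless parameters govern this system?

There are 7 variables and 4 base dimensions (M, L, T, N).
The dimension matrix has rank 4.
Independent dimensionless groups: 7 − 4 = 3.

3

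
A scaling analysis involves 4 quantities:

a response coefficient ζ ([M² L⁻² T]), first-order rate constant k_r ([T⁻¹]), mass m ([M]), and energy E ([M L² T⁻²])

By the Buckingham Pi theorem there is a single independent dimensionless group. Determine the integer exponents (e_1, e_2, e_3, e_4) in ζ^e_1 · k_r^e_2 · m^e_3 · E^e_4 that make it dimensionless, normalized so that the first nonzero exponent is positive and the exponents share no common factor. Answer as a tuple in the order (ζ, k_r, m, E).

(1, -1, -3, 1)

M: e_1·(2) + e_2·(0) + e_3·(1) + e_4·(1) = 0
L: e_1·(-2) + e_2·(0) + e_3·(0) + e_4·(2) = 0
T: e_1·(1) + e_2·(-1) + e_3·(0) + e_4·(-2) = 0
Solving this homogeneous linear system for the smallest-integer solution (first nonzero entry positive) gives (1, -1, -3, 1).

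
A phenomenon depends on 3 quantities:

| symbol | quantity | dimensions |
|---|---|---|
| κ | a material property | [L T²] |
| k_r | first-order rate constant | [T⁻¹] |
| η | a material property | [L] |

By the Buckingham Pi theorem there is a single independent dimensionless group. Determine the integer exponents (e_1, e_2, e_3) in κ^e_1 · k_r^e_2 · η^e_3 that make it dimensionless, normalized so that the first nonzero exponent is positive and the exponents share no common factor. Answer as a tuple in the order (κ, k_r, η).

L: e_1·(1) + e_2·(0) + e_3·(1) = 0
T: e_1·(2) + e_2·(-1) + e_3·(0) = 0
Solving this homogeneous linear system for the smallest-integer solution (first nonzero entry positive) gives (1, 2, -1).

(1, 2, -1)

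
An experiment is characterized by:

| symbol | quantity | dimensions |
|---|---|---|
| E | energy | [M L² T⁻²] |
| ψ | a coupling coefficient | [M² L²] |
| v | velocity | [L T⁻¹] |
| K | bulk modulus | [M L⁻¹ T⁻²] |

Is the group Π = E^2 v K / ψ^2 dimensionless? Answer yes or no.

Sum the exponent of each base dimension across the product:
  M: 2·[E]_M − 2·[ψ]_M + [v]_M + [K]_M = 2·(1) − 2·(2) + (0) + (1) = -1
  L: 2·[E]_L − 2·[ψ]_L + [v]_L + [K]_L = 2·(2) − 2·(2) + (1) + (-1) = 0
  T: 2·[E]_T − 2·[ψ]_T + [v]_T + [K]_T = 2·(-2) − 2·(0) + (-1) + (-2) = -7
Net dimensions [M⁻¹ T⁻⁷] ≠ [1] — not dimensionless.

no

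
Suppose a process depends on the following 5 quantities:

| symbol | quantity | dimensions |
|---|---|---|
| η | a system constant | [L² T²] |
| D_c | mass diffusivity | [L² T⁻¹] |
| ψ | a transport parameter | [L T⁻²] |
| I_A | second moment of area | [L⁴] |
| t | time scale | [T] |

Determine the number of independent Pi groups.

3

There are 5 variables and 2 base dimensions (L, T).
The dimension matrix has rank 2.
Independent dimensionless groups: 5 − 2 = 3.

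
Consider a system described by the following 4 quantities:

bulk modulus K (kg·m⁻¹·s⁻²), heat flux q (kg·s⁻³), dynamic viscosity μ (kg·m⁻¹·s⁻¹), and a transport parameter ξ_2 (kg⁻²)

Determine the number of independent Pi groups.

There are 4 variables and 3 base dimensions (M, L, T).
The dimension matrix has rank 3.
Independent dimensionless groups: 4 − 3 = 1.

1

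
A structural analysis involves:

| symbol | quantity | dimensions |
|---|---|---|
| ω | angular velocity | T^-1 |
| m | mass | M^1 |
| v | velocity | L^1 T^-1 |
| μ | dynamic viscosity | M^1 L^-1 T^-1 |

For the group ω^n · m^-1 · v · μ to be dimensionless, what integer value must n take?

-2

Balance the T exponent: (-1)·n from ω, plus −(0) + (-1) + (-1) = -2 from the rest, must sum to zero.
−n − 2 = 0, so n = -2.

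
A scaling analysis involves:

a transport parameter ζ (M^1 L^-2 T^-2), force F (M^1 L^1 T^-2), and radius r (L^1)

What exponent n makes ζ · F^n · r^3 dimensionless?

Balance the M exponent: (1)·n from F, plus (1) + 3·(0) = 1 from the rest, must sum to zero.
n + 1 = 0, so n = -1.

-1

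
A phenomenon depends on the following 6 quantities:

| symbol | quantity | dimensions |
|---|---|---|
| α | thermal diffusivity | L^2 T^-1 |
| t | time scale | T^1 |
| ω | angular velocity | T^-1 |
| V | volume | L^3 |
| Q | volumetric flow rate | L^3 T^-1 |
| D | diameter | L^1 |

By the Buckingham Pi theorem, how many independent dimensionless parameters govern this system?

4

There are 6 variables and 2 base dimensions (L, T).
The dimension matrix has rank 2.
Independent dimensionless groups: 6 − 2 = 4.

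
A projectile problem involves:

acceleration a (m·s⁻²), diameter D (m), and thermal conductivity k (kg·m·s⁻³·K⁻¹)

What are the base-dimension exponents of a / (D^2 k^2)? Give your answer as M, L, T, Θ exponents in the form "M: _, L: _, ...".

M: -2, L: -3, T: 4, Θ: 2

Collect each base-dimension exponent across the product:
  M: (0) − 2·(0) − 2·(1) = -2
  L: (1) − 2·(1) − 2·(1) = -3
  T: (-2) − 2·(0) − 2·(-3) = 4
  Θ: (0) − 2·(0) − 2·(-1) = 2
So the dimensions are [M⁻² L⁻³ T⁴ Θ²].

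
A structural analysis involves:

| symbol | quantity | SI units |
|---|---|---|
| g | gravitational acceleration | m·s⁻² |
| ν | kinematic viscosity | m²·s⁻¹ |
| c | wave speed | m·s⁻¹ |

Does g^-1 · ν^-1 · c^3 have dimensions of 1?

Sum the exponent of each base dimension across the product:
  M: −[g]_M − [ν]_M + 3·[c]_M = −(0) − (0) + 3·(0) = 0
  L: −[g]_L − [ν]_L + 3·[c]_L = −(1) − (2) + 3·(1) = 0
  T: −[g]_T − [ν]_T + 3·[c]_T = −(-2) − (-1) + 3·(-1) = 0
All base exponents vanish — dimensionless.

yes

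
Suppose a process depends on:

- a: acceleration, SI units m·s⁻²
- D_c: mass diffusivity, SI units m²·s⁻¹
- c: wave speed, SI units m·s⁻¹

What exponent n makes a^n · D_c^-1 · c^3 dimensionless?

Balance the L exponent: (1)·n from a, plus −(2) + 3·(1) = 1 from the rest, must sum to zero.
n + 1 = 0, so n = -1.

-1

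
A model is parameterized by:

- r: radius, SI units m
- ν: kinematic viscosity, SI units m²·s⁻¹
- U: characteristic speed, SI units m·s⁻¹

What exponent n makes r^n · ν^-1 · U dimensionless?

1

Balance the L exponent: (1)·n from r, plus −(2) + (1) = -1 from the rest, must sum to zero.
n − 1 = 0, so n = 1.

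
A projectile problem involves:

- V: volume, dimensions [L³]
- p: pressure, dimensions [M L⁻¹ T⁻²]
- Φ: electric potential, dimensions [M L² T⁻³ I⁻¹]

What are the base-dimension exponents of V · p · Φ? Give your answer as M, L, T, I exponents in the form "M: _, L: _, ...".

M: 2, L: 4, T: -5, I: -1

Collect each base-dimension exponent across the product:
  M: (0) + (1) + (1) = 2
  L: (3) + (-1) + (2) = 4
  T: (0) + (-2) + (-3) = -5
  I: (0) + (0) + (-1) = -1
So the dimensions are [M² L⁴ T⁻⁵ I⁻¹].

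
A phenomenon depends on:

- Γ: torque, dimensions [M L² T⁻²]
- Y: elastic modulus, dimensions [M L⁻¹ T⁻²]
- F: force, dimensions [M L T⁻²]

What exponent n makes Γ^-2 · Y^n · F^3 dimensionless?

-1

Balance the M exponent: (1)·n from Y, plus −2·(1) + 3·(1) = 1 from the rest, must sum to zero.
n + 1 = 0, so n = -1.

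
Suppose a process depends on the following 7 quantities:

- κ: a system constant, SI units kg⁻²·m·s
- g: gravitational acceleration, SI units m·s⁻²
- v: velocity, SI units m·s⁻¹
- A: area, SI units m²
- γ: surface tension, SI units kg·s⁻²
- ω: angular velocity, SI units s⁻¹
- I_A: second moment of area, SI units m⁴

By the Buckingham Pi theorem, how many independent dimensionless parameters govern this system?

There are 7 variables and 3 base dimensions (M, L, T).
The dimension matrix has rank 3.
Independent dimensionless groups: 7 − 3 = 4.

4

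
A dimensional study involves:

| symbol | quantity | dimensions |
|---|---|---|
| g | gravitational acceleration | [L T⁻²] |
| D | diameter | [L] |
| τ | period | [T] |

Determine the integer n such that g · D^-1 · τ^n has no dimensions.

2

Balance the T exponent: (1)·n from τ, plus (-2) − (0) = -2 from the rest, must sum to zero.
n − 2 = 0, so n = 2.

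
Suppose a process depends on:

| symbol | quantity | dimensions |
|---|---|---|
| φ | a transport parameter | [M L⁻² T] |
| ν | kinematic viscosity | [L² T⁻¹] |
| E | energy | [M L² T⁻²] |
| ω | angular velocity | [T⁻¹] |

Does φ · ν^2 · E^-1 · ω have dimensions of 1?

yes

Sum the exponent of each base dimension across the product:
  M: [φ]_M + 2·[ν]_M − [E]_M + [ω]_M = (1) + 2·(0) − (1) + (0) = 0
  L: [φ]_L + 2·[ν]_L − [E]_L + [ω]_L = (-2) + 2·(2) − (2) + (0) = 0
  T: [φ]_T + 2·[ν]_T − [E]_T + [ω]_T = (1) + 2·(-1) − (-2) + (-1) = 0
All base exponents vanish — dimensionless.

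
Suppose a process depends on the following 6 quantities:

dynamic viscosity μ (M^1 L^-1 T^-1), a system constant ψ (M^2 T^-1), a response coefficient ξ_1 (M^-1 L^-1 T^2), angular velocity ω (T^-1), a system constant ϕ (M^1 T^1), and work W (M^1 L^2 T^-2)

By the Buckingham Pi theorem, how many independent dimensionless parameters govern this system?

3

There are 6 variables and 3 base dimensions (M, L, T).
The dimension matrix has rank 3.
Independent dimensionless groups: 6 − 3 = 3.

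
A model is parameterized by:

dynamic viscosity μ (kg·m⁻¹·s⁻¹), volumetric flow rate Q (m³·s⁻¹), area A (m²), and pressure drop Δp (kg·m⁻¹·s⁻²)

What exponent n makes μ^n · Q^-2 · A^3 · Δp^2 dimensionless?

Balance the M exponent: (1)·n from μ, plus −2·(0) + 3·(0) + 2·(1) = 2 from the rest, must sum to zero.
n + 2 = 0, so n = -2.

-2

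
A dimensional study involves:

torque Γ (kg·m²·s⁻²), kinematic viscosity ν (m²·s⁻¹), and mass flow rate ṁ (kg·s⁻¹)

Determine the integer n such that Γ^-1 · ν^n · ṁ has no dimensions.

Balance the L exponent: (2)·n from ν, plus −(2) + (0) = -2 from the rest, must sum to zero.
2n − 2 = 0, so n = 1.

1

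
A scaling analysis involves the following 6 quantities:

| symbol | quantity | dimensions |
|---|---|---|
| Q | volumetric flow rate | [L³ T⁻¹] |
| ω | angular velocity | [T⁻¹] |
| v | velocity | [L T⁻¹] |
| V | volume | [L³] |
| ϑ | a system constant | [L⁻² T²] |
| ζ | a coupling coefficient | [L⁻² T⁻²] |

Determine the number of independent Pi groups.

4

There are 6 variables and 2 base dimensions (L, T).
The dimension matrix has rank 2.
Independent dimensionless groups: 6 − 2 = 4.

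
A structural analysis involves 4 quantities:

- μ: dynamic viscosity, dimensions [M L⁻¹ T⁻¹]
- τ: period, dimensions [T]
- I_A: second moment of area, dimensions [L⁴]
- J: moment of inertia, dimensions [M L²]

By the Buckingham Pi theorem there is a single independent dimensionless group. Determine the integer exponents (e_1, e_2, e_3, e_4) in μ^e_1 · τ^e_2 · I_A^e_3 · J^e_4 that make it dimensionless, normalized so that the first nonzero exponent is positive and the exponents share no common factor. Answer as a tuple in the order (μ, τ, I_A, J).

M: e_1·(1) + e_2·(0) + e_3·(0) + e_4·(1) = 0
L: e_1·(-1) + e_2·(0) + e_3·(4) + e_4·(2) = 0
T: e_1·(-1) + e_2·(1) + e_3·(0) + e_4·(0) = 0
Solving this homogeneous linear system for the smallest-integer solution (first nonzero entry positive) gives (4, 4, 3, -4).

(4, 4, 3, -4)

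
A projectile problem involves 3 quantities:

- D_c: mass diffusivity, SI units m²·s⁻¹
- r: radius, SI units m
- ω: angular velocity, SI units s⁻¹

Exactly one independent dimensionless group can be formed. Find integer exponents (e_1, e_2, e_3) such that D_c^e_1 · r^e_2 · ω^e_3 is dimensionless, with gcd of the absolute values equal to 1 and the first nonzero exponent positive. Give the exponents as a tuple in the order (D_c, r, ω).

L: e_1·(2) + e_2·(1) + e_3·(0) = 0
T: e_1·(-1) + e_2·(0) + e_3·(-1) = 0
Solving this homogeneous linear system for the smallest-integer solution (first nonzero entry positive) gives (1, -2, -1).

(1, -2, -1)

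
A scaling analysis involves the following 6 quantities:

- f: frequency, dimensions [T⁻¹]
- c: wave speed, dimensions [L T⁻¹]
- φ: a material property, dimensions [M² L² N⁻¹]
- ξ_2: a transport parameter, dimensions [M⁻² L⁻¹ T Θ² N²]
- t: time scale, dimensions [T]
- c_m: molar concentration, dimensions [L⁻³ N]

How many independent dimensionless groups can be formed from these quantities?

There are 6 variables and 5 base dimensions (M, L, T, Θ, N).
The dimension matrix has rank 5.
Independent dimensionless groups: 6 − 5 = 1.

1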